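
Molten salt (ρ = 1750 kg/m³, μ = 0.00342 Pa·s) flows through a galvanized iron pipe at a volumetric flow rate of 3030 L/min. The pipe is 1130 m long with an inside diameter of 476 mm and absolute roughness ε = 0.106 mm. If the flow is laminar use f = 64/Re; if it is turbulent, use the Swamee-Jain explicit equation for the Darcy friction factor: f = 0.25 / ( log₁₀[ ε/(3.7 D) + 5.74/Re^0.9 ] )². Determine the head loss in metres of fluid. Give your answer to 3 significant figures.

Q = 3030 L/min = 3030/60000 = 0.0505 m³/s.
Cross-sectional area A = πD²/4 = π(0.476)²/4 = 0.178 m²; mean velocity V = Q/A = 0.0505/0.178 = 0.2838 m/s.
Reynolds number Re = ρVD/μ = 1750 · 0.2838 · 0.476 / 0.00342 = 6.912e+04.
Re > 4000 → turbulent. Relative roughness ε/D = 0.000106/0.476 = 0.000223. Swamee-Jain: f = 0.25/(log₁₀[0.000223/3.7 + 5.74/6.912e+04^0.9])² = 0.25/(log₁₀[6.02e-05 + 0.000253])² = 0.25/(-3.504)² = 0.02036.
Darcy-Weisbach: ΔP = f(L/D)(ρV²/2) = 0.02036·(1130/0.476)·(1750·0.2838²/2) = 0.02036·2374·70.47 = 3406 Pa.
Head loss h_f = ΔP/(ρg) = 3406/(1750·9.81) = 0.198 m.

h_f ≈ 0.198 m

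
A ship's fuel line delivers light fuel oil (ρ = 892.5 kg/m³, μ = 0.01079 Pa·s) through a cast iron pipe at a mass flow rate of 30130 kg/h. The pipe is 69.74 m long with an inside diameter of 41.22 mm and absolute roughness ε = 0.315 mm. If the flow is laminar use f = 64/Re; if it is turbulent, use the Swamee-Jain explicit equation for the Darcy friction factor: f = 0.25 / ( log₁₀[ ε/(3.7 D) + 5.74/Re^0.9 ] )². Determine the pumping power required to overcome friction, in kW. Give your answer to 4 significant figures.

ṁ = 30130 kg/h = 30130/3600 = 8.369 kg/s.
A = πD²/4 = π(0.04122)²/4 = 0.001334 m²; mean velocity V = ṁ/(ρA) = 8.369/(892.5 · 0.001334) = 7.027 m/s.
Reynolds number Re = ρVD/μ = 892.5 · 7.027 · 0.04122 / 0.0108 = 2.396e+04.
Re > 4000 → turbulent. Relative roughness ε/D = 0.000315/0.04122 = 0.00764. Swamee-Jain: f = 0.25/(log₁₀[0.00764/3.7 + 5.74/2.396e+04^0.9])² = 0.25/(log₁₀[0.00207 + 0.000657])² = 0.25/(-2.565)² = 0.038.
Darcy-Weisbach: ΔP = f(L/D)(ρV²/2) = 0.038·(69.74/0.04122)·(892.5·7.027²/2) = 0.038·1692·2.204e+04 = 1.417e+06 Pa.
Q = ṁ/ρ = 8.369/892.5 = 0.009378 m³/s.
Pumping power P = QΔP = 0.009378·1.417e+06 = 13284 W = 13.28 kW.

P ≈ 13.28 kW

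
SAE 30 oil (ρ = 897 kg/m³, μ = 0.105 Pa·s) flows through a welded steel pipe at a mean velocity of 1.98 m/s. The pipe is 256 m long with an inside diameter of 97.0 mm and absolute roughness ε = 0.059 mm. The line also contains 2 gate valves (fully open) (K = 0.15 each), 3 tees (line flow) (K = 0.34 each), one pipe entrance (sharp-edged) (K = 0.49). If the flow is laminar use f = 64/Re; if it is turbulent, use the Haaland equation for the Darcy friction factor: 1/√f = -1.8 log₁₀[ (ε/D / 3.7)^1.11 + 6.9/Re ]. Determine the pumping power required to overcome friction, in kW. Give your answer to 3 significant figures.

Reynolds number Re = ρVD/μ = 897 · 1.98 · 0.097 / 0.105 = 1641.
Re < 2300 → laminar flow, so f = 64/Re = 64/1641 = 0.03901 (the turbulent correlation is not needed).
Total minor-loss coefficient ΣK = 2·0.15 + 3·0.34 + 1·0.49 = 1.81.
ΔP = [f·L/D + ΣK]·(ρV²/2) = [0.03901·256/0.097 + 1.81]·(897·1.98²/2) = [102.9 + 1.81]·1758 = 1.842e+05 Pa.
Q = V·A = 1.98·0.00739 = 0.01463 m³/s.
Pumping power P = QΔP = 0.01463·1.842e+05 = 2695 W = 2.70 kW.

P ≈ 2.70 kW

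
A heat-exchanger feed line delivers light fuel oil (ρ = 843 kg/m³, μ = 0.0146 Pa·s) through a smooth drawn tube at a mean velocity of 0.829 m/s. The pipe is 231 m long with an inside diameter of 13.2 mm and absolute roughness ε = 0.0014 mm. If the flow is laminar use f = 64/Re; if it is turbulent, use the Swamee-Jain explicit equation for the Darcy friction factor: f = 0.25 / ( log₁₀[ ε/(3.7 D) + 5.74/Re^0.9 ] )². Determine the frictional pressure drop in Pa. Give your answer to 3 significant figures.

Reynolds number Re = ρVD/μ = 843 · 0.829 · 0.0132 / 0.0146 = 631.8.
Re < 2300 → laminar flow, so f = 64/Re = 64/631.8 = 0.1013 (the turbulent correlation is not needed).
Darcy-Weisbach: ΔP = f(L/D)(ρV²/2) = 0.1013·(231/0.0132)·(843·0.829²/2) = 0.1013·1.75e+04·289.7 = 5.135e+05 Pa.

ΔP ≈ 513000 Pa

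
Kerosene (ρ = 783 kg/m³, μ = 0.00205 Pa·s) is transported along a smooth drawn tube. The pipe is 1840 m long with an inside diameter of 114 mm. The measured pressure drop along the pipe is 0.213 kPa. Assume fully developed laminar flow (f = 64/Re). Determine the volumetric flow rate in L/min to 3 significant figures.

For laminar flow, f = 64/Re with Re = ρVD/μ, so Darcy-Weisbach reduces to ΔP = 32μLV/D². Solving for V: V = ΔP·D²/(32μL) = 213·(0.114)²/(32·0.00205·1840) = 0.02293 m/s.
Check: Re = ρVD/μ = 783·0.02293·0.114/0.00205 = 998.6 < 2300, so the laminar assumption holds.
Q = V·A = 0.02293·(π/4·0.114²) = 0.0002341 m³/s = 14.0 L/min.

Q ≈ 14.0 L/min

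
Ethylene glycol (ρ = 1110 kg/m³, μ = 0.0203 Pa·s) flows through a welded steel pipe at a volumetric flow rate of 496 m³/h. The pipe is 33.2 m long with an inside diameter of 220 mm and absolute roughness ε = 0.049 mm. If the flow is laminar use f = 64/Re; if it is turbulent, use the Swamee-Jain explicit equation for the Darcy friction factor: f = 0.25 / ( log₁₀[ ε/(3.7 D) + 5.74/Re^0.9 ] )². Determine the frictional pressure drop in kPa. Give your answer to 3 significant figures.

ΔP ≈ 24.5 kPa

Q = 496 m³/h = 496/3600 = 0.1378 m³/s.
Cross-sectional area A = πD²/4 = π(0.22)²/4 = 0.03801 m²; mean velocity V = Q/A = 0.1378/0.03801 = 3.624 m/s.
Reynolds number Re = ρVD/μ = 1110 · 3.624 · 0.22 / 0.0203 = 4.36e+04.
Re > 4000 → turbulent. Relative roughness ε/D = 4.9e-05/0.22 = 0.000223. Swamee-Jain: f = 0.25/(log₁₀[0.000223/3.7 + 5.74/4.36e+04^0.9])² = 0.25/(log₁₀[6.02e-05 + 0.000383])² = 0.25/(-3.353)² = 0.02223.
Darcy-Weisbach: ΔP = f(L/D)(ρV²/2) = 0.02223·(33.2/0.22)·(1110·3.624²/2) = 0.02223·150.9·7291 = 2.446e+04 Pa.
ΔP = 2.446e+04 Pa = 24.5 kPa.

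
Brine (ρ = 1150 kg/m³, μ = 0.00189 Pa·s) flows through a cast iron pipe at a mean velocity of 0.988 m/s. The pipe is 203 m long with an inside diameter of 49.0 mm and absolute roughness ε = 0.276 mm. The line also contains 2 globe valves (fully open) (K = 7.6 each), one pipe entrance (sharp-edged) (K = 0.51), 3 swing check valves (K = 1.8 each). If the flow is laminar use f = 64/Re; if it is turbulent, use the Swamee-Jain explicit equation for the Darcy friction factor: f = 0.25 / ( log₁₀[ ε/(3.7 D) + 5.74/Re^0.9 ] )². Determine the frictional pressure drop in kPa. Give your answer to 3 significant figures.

ΔP ≈ 92.5 kPa

Reynolds number Re = ρVD/μ = 1150 · 0.988 · 0.049 / 0.00189 = 2.946e+04.
Re > 4000 → turbulent. Relative roughness ε/D = 0.000276/0.049 = 0.00563. Swamee-Jain: f = 0.25/(log₁₀[0.00563/3.7 + 5.74/2.946e+04^0.9])² = 0.25/(log₁₀[0.00152 + 0.000545])² = 0.25/(-2.685)² = 0.03469.
Total minor-loss coefficient ΣK = 2·7.6 + 1·0.51 + 3·1.8 = 21.1.
ΔP = [f·L/D + ΣK]·(ρV²/2) = [0.03469·203/0.049 + 21.1]·(1150·0.988²/2) = [143.7 + 21.1]·561.3 = 9.251e+04 Pa.
ΔP = 9.251e+04 Pa = 92.5 kPa.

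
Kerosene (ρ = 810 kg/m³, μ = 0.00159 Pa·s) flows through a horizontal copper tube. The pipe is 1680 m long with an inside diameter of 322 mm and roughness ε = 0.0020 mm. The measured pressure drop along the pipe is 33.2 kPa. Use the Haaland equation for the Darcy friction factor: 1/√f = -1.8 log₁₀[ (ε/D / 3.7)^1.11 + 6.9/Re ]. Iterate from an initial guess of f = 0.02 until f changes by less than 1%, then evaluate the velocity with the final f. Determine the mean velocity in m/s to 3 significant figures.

Rearranging Darcy-Weisbach: V = √(2·ΔP·D/(f·L·ρ)). With ε/D = 2e-06/0.322 = 6.21e-06, iterate starting from f = 0.02:
  f = 0.02 → V = √(2·3.32e+04·0.322/(0.02·1680·810)) = 0.8863 m/s; Re = ρVD/μ = 1.454e+05; f → 0.01654
  f = 0.01654 → V = 0.9747 m/s; Re = 1.599e+05; f → 0.01623
  f = 0.01623 → V = 0.984 m/s; Re = 1.614e+05; f → 0.0162
Converged (Δf/f < 1%). With the final f = 0.0162: V = √(2·3.32e+04·0.322/(0.0162·1680·810)) = 0.9849 m/s.

V ≈ 0.985 m/s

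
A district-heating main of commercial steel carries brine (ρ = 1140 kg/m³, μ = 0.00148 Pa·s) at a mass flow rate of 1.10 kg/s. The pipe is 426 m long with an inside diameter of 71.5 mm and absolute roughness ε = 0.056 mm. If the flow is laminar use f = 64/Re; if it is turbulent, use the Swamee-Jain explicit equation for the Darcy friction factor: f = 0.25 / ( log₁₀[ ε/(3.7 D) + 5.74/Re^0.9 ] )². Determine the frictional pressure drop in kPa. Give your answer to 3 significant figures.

A = πD²/4 = π(0.0715)²/4 = 0.004015 m²; mean velocity V = ṁ/(ρA) = 1.1/(1140 · 0.004015) = 0.2403 m/s.
Reynolds number Re = ρVD/μ = 1140 · 0.2403 · 0.0715 / 0.00148 = 1.324e+04.
Re > 4000 → turbulent. Relative roughness ε/D = 5.6e-05/0.0715 = 0.000783. Swamee-Jain: f = 0.25/(log₁₀[0.000783/3.7 + 5.74/1.324e+04^0.9])² = 0.25/(log₁₀[0.000212 + 0.00112])² = 0.25/(-2.875)² = 0.03024.
Darcy-Weisbach: ΔP = f(L/D)(ρV²/2) = 0.03024·(426/0.0715)·(1140·0.2403²/2) = 0.03024·5958·32.92 = 5930 Pa.
ΔP = 5930 Pa = 5.93 kPa.

ΔP ≈ 5.93 kPa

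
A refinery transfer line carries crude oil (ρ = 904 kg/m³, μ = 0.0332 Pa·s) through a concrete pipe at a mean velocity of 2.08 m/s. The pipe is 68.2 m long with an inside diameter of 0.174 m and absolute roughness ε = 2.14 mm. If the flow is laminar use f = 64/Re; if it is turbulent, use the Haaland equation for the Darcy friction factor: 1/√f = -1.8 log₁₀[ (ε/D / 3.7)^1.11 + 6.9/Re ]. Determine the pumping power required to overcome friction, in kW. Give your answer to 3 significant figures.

Reynolds number Re = ρVD/μ = 904 · 2.08 · 0.174 / 0.0332 = 9855.
Re > 4000 → turbulent. Relative roughness ε/D = 0.00214/0.174 = 0.0123. Haaland: 1/√f = -1.8 log₁₀[(0.0123/3.7)^1.11 + 6.9/9855] = -1.8 log₁₀[0.00177 + 0.0007] = 4.692, so f = 0.04543.
Darcy-Weisbach: ΔP = f(L/D)(ρV²/2) = 0.04543·(68.2/0.174)·(904·2.08²/2) = 0.04543·392·1956 = 3.482e+04 Pa.
Q = V·A = 2.08·0.02378 = 0.04946 m³/s.
Pumping power P = QΔP = 0.04946·3.482e+04 = 1722 W = 1.72 kW.

P ≈ 1.72 kW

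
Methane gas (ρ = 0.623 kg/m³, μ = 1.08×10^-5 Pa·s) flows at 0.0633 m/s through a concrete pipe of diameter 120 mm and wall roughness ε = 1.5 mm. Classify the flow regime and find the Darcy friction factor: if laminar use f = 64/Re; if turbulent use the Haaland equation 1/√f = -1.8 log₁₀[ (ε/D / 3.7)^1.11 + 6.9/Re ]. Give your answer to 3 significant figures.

f ≈ 0.146

Re = ρVD/μ = 0.623·0.0633·0.12/1.08e-05 = 438.2.
Re < 2300 → laminar, so f = 64/Re = 0.1461 (roughness is irrelevant in laminar flow).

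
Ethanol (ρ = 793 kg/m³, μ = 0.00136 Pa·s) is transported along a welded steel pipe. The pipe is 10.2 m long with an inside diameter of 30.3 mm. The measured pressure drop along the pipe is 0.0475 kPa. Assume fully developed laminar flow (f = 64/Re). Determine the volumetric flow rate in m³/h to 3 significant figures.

For laminar flow, f = 64/Re with Re = ρVD/μ, so Darcy-Weisbach reduces to ΔP = 32μLV/D². Solving for V: V = ΔP·D²/(32μL) = 47.5·(0.0303)²/(32·0.00136·10.2) = 0.09824 m/s.
Check: Re = ρVD/μ = 793·0.09824·0.0303/0.00136 = 1736 < 2300, so the laminar assumption holds.
Q = V·A = 0.09824·(π/4·0.0303²) = 7.084e-05 m³/s = 0.255 m³/h.

Q ≈ 0.255 m³/h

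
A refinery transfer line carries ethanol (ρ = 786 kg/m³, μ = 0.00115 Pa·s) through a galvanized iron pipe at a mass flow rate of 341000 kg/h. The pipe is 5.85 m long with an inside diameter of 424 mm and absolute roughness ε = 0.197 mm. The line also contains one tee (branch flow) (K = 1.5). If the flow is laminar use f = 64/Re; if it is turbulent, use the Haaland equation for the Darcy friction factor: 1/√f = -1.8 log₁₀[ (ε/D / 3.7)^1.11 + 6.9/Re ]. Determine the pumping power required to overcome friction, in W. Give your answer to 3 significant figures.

ṁ = 341000 kg/h = 341000/3600 = 94.72 kg/s.
A = πD²/4 = π(0.424)²/4 = 0.1412 m²; mean velocity V = ṁ/(ρA) = 94.72/(786 · 0.1412) = 0.8535 m/s.
Reynolds number Re = ρVD/μ = 786 · 0.8535 · 0.424 / 0.00115 = 2.473e+05.
Re > 4000 → turbulent. Relative roughness ε/D = 0.000197/0.424 = 0.000465. Haaland: 1/√f = -1.8 log₁₀[(0.000465/3.7)^1.11 + 6.9/2.473e+05] = -1.8 log₁₀[4.67e-05 + 2.79e-05] = 7.429, so f = 0.01812.
Total minor-loss coefficient ΣK = 1·1.5 = 1.5.
ΔP = [f·L/D + ΣK]·(ρV²/2) = [0.01812·5.85/0.424 + 1.5]·(786·0.8535²/2) = [0.25 + 1.5]·286.3 = 501 Pa.
Q = ṁ/ρ = 94.72/786 = 0.1205 m³/s.
Pumping power P = QΔP = 0.1205·501 = 60.38 W = 60.4 W.

P ≈ 60.4 W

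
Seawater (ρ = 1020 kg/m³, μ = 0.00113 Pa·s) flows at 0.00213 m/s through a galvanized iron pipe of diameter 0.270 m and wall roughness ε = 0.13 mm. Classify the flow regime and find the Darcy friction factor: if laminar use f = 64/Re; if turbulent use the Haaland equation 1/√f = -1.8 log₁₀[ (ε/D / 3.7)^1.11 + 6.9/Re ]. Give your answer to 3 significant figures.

Re = ρVD/μ = 1020·0.00213·0.27/0.00113 = 519.1.
Re < 2300 → laminar, so f = 64/Re = 0.1233 (roughness is irrelevant in laminar flow).

f ≈ 0.123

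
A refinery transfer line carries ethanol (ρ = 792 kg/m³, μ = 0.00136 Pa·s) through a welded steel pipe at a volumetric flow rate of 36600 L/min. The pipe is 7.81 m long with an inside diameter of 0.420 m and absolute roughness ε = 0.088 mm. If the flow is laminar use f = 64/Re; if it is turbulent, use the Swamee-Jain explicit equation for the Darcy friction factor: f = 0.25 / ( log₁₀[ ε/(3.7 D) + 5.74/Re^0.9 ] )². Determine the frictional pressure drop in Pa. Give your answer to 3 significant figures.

Q = 36600 L/min = 36600/60000 = 0.61 m³/s.
Cross-sectional area A = πD²/4 = π(0.42)²/4 = 0.1385 m²; mean velocity V = Q/A = 0.61/0.1385 = 4.403 m/s.
Reynolds number Re = ρVD/μ = 792 · 4.403 · 0.42 / 0.00136 = 1.077e+06.
Re > 4000 → turbulent. Relative roughness ε/D = 8.8e-05/0.42 = 0.00021. Swamee-Jain: f = 0.25/(log₁₀[0.00021/3.7 + 5.74/1.077e+06^0.9])² = 0.25/(log₁₀[5.66e-05 + 2.14e-05])² = 0.25/(-4.108)² = 0.01482.
Darcy-Weisbach: ΔP = f(L/D)(ρV²/2) = 0.01482·(7.81/0.42)·(792·4.403²/2) = 0.01482·18.6·7677 = 2115 Pa.

ΔP ≈ 2110 Pa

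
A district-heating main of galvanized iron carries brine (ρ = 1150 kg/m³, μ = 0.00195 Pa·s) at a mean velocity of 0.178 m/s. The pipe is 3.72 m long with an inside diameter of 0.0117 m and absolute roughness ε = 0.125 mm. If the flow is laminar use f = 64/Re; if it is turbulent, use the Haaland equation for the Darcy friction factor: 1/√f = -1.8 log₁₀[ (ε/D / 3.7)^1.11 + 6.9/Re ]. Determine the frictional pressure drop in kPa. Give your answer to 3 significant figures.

ΔP ≈ 0.302 kPa

Reynolds number Re = ρVD/μ = 1150 · 0.178 · 0.0117 / 0.00195 = 1228.
Re < 2300 → laminar flow, so f = 64/Re = 64/1228 = 0.05211 (the turbulent correlation is not needed).
Darcy-Weisbach: ΔP = f(L/D)(ρV²/2) = 0.05211·(3.72/0.0117)·(1150·0.178²/2) = 0.05211·317.9·18.22 = 301.8 Pa.
ΔP = 301.8 Pa = 0.302 kPa.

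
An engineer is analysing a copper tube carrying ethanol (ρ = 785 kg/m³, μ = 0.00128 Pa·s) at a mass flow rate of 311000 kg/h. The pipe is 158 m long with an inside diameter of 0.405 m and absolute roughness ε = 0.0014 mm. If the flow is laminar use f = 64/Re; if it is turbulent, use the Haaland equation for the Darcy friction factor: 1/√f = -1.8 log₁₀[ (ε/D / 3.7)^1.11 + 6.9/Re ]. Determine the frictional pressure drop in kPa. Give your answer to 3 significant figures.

ΔP ≈ 1.71 kPa

ṁ = 311000 kg/h = 311000/3600 = 86.39 kg/s.
A = πD²/4 = π(0.405)²/4 = 0.1288 m²; mean velocity V = ṁ/(ρA) = 86.39/(785 · 0.1288) = 0.8543 m/s.
Reynolds number Re = ρVD/μ = 785 · 0.8543 · 0.405 / 0.00128 = 2.122e+05.
Re > 4000 → turbulent. Relative roughness ε/D = 1.4e-06/0.405 = 3.46e-06. Haaland: 1/√f = -1.8 log₁₀[(3.46e-06/3.7)^1.11 + 6.9/2.122e+05] = -1.8 log₁₀[2.03e-07 + 3.25e-05] = 8.073, so f = 0.01534.
Darcy-Weisbach: ΔP = f(L/D)(ρV²/2) = 0.01534·(158/0.405)·(785·0.8543²/2) = 0.01534·390.1·286.4 = 1714 Pa.
ΔP = 1714 Pa = 1.71 kPa.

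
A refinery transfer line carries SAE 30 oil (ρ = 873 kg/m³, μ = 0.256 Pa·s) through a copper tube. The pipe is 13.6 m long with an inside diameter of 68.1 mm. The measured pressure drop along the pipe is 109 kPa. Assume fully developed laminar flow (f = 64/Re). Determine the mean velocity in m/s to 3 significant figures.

V ≈ 4.54 m/s

For laminar flow, f = 64/Re with Re = ρVD/μ, so Darcy-Weisbach reduces to ΔP = 32μLV/D². Solving for V: V = ΔP·D²/(32μL) = 1.09e+05·(0.0681)²/(32·0.256·13.6) = 4.537 m/s.
Check: Re = ρVD/μ = 873·4.537·0.0681/0.256 = 1054 < 2300, so the laminar assumption holds.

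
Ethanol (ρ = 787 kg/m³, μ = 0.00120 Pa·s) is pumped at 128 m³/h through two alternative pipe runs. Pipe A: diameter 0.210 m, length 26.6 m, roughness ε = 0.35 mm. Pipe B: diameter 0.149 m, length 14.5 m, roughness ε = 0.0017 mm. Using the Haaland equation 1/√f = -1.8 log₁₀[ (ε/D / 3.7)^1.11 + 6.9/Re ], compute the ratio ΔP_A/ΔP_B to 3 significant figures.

ΔP_A/ΔP_B ≈ 0.500

Pipe A: V = Q/A = 0.03556/0.03464 = 1.027 m/s; Re = 1.414e+05; ε/D = 0.00167; Haaland → f = 0.0236; ΔP_A = f(L/D)(ρV²/2) = 1239 Pa.
Pipe B: V = Q/A = 0.03556/0.01744 = 2.039 m/s; Re = 1.993e+05; ε/D = 1.14e-05; Haaland → f = 0.01558; ΔP_B = f(L/D)(ρV²/2) = 2480 Pa.
ΔP_A/ΔP_B = 1239/2480 = 0.500.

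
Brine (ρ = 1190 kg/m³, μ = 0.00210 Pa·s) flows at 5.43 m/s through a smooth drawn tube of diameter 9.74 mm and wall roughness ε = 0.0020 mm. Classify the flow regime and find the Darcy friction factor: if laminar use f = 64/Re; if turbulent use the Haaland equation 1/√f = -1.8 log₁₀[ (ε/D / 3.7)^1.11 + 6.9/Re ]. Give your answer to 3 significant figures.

f ≈ 0.0238

Re = ρVD/μ = 1190·5.43·0.00974/0.0021 = 2.997e+04.
Re > 4000 → turbulent. ε/D = 2e-06/0.00974 = 0.000205; Haaland: 1/√f = -1.8 log₁₀[1.89e-05 + 0.00023] = 6.486, so f = 0.02377.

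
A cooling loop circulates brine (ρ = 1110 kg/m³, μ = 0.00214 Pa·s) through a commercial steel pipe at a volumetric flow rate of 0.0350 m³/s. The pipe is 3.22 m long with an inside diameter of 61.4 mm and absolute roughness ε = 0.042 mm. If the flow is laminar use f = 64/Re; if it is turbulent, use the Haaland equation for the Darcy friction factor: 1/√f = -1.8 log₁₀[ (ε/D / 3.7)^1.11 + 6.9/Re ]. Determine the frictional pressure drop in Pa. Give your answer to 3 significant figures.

ΔP ≈ 76700 Pa

Cross-sectional area A = πD²/4 = π(0.0614)²/4 = 0.002961 m²; mean velocity V = Q/A = 0.035/0.002961 = 11.82 m/s.
Reynolds number Re = ρVD/μ = 1110 · 11.82 · 0.0614 / 0.00214 = 3.765e+05.
Re > 4000 → turbulent. Relative roughness ε/D = 4.2e-05/0.0614 = 0.000684. Haaland: 1/√f = -1.8 log₁₀[(0.000684/3.7)^1.11 + 6.9/3.765e+05] = -1.8 log₁₀[7.18e-05 + 1.83e-05] = 7.281, so f = 0.01886.
Darcy-Weisbach: ΔP = f(L/D)(ρV²/2) = 0.01886·(3.22/0.0614)·(1110·11.82²/2) = 0.01886·52.44·7.755e+04 = 7.671e+04 Pa.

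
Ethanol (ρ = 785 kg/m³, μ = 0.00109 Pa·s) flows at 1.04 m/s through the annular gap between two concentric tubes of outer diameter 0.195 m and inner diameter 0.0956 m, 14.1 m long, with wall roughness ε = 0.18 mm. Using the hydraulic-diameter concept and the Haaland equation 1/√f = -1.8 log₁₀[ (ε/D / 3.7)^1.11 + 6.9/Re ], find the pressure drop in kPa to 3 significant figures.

Hydraulic diameter D_h = 4A/P = D_o - D_i = 0.195 - 0.0956 = 0.0994 m.
Re = ρVD_h/μ = 785·1.04·0.0994/0.00109 = 7.445e+04.
ε/D_h = 0.00018/0.0994 = 0.00181; Haaland gives 1/√f = -1.8 log₁₀[0.000212+9.27e-05] = 6.33, so f = 0.02496.
ΔP = f(L/D_h)(ρV²/2) = 0.02496·14.1/0.0994·424.5 = 1503 Pa.
ΔP = 1.50 kPa.

ΔP ≈ 1.50 kPa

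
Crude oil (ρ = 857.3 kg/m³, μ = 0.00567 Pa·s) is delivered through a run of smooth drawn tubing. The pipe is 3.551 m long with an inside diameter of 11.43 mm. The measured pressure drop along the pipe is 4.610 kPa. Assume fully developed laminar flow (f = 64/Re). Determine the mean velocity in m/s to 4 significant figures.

V ≈ 0.9348 m/s

For laminar flow, f = 64/Re with Re = ρVD/μ, so Darcy-Weisbach reduces to ΔP = 32μLV/D². Solving for V: V = ΔP·D²/(32μL) = 4610·(0.01143)²/(32·0.00567·3.551) = 0.9348 m/s.
Check: Re = ρVD/μ = 857.3·0.9348·0.01143/0.00567 = 1615 < 2300, so the laminar assumption holds.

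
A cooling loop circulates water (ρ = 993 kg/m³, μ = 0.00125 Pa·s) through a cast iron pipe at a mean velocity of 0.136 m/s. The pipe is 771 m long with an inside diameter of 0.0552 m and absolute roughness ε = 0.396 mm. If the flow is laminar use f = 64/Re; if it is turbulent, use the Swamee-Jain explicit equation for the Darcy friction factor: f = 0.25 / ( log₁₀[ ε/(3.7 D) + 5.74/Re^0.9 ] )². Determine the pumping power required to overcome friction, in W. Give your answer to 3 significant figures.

Reynolds number Re = ρVD/μ = 993 · 0.136 · 0.0552 / 0.00125 = 5964.
Re > 4000 → turbulent. Relative roughness ε/D = 0.000396/0.0552 = 0.00717. Swamee-Jain: f = 0.25/(log₁₀[0.00717/3.7 + 5.74/5964^0.9])² = 0.25/(log₁₀[0.00194 + 0.0023])² = 0.25/(-2.373)² = 0.04439.
Darcy-Weisbach: ΔP = f(L/D)(ρV²/2) = 0.04439·(771/0.0552)·(993·0.136²/2) = 0.04439·1.397e+04·9.183 = 5694 Pa.
Q = V·A = 0.136·0.002393 = 0.0003255 m³/s.
Pumping power P = QΔP = 0.0003255·5694 = 1.853 W = 1.85 W.

P ≈ 1.85 W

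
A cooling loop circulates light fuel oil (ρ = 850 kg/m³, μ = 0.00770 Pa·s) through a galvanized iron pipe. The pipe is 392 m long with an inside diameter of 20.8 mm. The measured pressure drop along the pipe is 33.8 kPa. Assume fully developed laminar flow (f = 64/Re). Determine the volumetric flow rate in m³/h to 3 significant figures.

For laminar flow, f = 64/Re with Re = ρVD/μ, so Darcy-Weisbach reduces to ΔP = 32μLV/D². Solving for V: V = ΔP·D²/(32μL) = 3.38e+04·(0.0208)²/(32·0.0077·392) = 0.1514 m/s.
Check: Re = ρVD/μ = 850·0.1514·0.0208/0.0077 = 347.6 < 2300, so the laminar assumption holds.
Q = V·A = 0.1514·(π/4·0.0208²) = 5.144e-05 m³/s = 0.185 m³/h.

Q ≈ 0.185 m³/h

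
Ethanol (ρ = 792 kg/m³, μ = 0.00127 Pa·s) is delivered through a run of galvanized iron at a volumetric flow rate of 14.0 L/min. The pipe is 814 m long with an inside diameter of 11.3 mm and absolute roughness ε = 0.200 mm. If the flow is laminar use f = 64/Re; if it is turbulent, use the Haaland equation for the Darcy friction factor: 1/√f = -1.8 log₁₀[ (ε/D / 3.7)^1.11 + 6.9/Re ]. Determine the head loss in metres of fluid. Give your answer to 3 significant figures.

h_f ≈ 972 m

Q = 14.0 L/min = 14.0/60000 = 0.0002333 m³/s.
Cross-sectional area A = πD²/4 = π(0.0113)²/4 = 0.0001003 m²; mean velocity V = Q/A = 0.0002333/0.0001003 = 2.327 m/s.
Reynolds number Re = ρVD/μ = 792 · 2.327 · 0.0113 / 0.00127 = 1.64e+04.
Re > 4000 → turbulent. Relative roughness ε/D = 0.0002/0.0113 = 0.0177. Haaland: 1/√f = -1.8 log₁₀[(0.0177/3.7)^1.11 + 6.9/1.64e+04] = -1.8 log₁₀[0.00266 + 0.000421] = 4.521, so f = 0.04893.
Darcy-Weisbach: ΔP = f(L/D)(ρV²/2) = 0.04893·(814/0.0113)·(792·2.327²/2) = 0.04893·7.204e+04·2144 = 7.555e+06 Pa.
Head loss h_f = ΔP/(ρg) = 7.555e+06/(792·9.81) = 972 m.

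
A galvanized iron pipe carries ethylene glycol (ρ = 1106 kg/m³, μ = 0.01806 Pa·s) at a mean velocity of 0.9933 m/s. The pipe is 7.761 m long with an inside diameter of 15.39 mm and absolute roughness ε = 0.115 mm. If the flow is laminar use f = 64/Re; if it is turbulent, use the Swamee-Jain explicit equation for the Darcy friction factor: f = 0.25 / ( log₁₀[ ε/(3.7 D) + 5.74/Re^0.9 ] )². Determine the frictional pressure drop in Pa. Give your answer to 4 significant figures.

ΔP ≈ 18810 Pa

Reynolds number Re = ρVD/μ = 1106 · 0.9933 · 0.01539 / 0.0181 = 936.2.
Re < 2300 → laminar flow, so f = 64/Re = 64/936.2 = 0.06836 (the turbulent correlation is not needed).
Darcy-Weisbach: ΔP = f(L/D)(ρV²/2) = 0.06836·(7.761/0.01539)·(1106·0.9933²/2) = 0.06836·504.3·545.6 = 1.881e+04 Pa.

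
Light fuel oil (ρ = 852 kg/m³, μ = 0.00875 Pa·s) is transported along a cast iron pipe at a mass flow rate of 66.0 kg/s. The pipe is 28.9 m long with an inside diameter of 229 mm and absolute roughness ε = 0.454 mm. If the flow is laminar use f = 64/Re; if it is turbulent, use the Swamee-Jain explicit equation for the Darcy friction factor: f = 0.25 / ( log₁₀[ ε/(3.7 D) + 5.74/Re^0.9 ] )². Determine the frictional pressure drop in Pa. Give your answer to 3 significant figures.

A = πD²/4 = π(0.229)²/4 = 0.04119 m²; mean velocity V = ṁ/(ρA) = 66/(852 · 0.04119) = 1.881 m/s.
Reynolds number Re = ρVD/μ = 852 · 1.881 · 0.229 / 0.00875 = 4.194e+04.
Re > 4000 → turbulent. Relative roughness ε/D = 0.000454/0.229 = 0.00198. Swamee-Jain: f = 0.25/(log₁₀[0.00198/3.7 + 5.74/4.194e+04^0.9])² = 0.25/(log₁₀[0.000536 + 0.000397])² = 0.25/(-3.03)² = 0.02723.
Darcy-Weisbach: ΔP = f(L/D)(ρV²/2) = 0.02723·(28.9/0.229)·(852·1.881²/2) = 0.02723·126.2·1507 = 5178 Pa.

ΔP ≈ 5180 Pa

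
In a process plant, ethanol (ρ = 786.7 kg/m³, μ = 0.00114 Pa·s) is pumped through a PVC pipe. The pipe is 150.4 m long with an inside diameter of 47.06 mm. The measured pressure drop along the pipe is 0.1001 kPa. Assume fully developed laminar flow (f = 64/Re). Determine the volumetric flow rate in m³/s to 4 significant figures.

Q ≈ 7.028×10^-5 m³/s

For laminar flow, f = 64/Re with Re = ρVD/μ, so Darcy-Weisbach reduces to ΔP = 32μLV/D². Solving for V: V = ΔP·D²/(32μL) = 100.1·(0.04706)²/(32·0.00114·150.4) = 0.04041 m/s.
Check: Re = ρVD/μ = 786.7·0.04041·0.04706/0.00114 = 1312 < 2300, so the laminar assumption holds.
Q = V·A = 0.04041·(π/4·0.04706²) = 7.028e-05 m³/s = 7.028×10^-5 m³/s.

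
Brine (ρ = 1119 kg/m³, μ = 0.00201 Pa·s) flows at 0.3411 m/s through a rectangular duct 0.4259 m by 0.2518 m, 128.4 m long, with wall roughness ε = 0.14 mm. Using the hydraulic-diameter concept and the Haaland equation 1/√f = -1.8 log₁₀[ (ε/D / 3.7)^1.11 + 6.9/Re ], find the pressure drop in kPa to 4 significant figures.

ΔP ≈ 0.5650 kPa

Hydraulic diameter D_h = 4A/P = 4·(0.4259·0.2518)/(2·(0.4259+0.2518)) = 0.429/1.355 = 0.3165 m.
Re = ρVD_h/μ = 1119·0.3411·0.3165/0.00201 = 6.01e+04.
ε/D_h = 0.00014/0.3165 = 0.000442; Haaland gives 1/√f = -1.8 log₁₀[4.43e-05+0.000115] = 6.837, so f = 0.02139.
ΔP = f(L/D_h)(ρV²/2) = 0.02139·128.4/0.3165·65.1 = 565 Pa.
ΔP = 0.5650 kPa.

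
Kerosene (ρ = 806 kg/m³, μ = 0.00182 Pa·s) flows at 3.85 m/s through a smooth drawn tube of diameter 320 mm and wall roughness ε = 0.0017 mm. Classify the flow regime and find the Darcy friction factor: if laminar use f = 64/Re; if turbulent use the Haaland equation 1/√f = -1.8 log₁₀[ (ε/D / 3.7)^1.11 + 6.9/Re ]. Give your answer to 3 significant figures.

Re = ρVD/μ = 806·3.85·0.32/0.00182 = 5.456e+05.
Re > 4000 → turbulent. ε/D = 1.7e-06/0.32 = 5.31e-06; Haaland: 1/√f = -1.8 log₁₀[3.27e-07 + 1.26e-05] = 8.796, so f = 0.01292.

f ≈ 0.0129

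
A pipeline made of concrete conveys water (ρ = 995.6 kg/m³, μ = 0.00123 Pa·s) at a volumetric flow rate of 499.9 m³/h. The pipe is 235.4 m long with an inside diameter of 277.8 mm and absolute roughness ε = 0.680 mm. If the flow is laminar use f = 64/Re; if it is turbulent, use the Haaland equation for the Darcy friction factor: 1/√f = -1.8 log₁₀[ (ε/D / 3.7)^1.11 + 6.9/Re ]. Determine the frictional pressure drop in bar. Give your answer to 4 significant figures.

ΔP ≈ 0.5547 bar

Q = 499.9 m³/h = 499.9/3600 = 0.1389 m³/s.
Cross-sectional area A = πD²/4 = π(0.2778)²/4 = 0.06061 m²; mean velocity V = Q/A = 0.1389/0.06061 = 2.291 m/s.
Reynolds number Re = ρVD/μ = 995.6 · 2.291 · 0.2778 / 0.00123 = 5.152e+05.
Re > 4000 → turbulent. Relative roughness ε/D = 0.00068/0.2778 = 0.00245. Haaland: 1/√f = -1.8 log₁₀[(0.00245/3.7)^1.11 + 6.9/5.152e+05] = -1.8 log₁₀[0.000296 + 1.34e-05] = 6.318, so f = 0.02505.
Darcy-Weisbach: ΔP = f(L/D)(ρV²/2) = 0.02505·(235.4/0.2778)·(995.6·2.291²/2) = 0.02505·847.4·2613 = 5.547e+04 Pa.
ΔP = 5.547e+04 Pa = 0.5547 bar.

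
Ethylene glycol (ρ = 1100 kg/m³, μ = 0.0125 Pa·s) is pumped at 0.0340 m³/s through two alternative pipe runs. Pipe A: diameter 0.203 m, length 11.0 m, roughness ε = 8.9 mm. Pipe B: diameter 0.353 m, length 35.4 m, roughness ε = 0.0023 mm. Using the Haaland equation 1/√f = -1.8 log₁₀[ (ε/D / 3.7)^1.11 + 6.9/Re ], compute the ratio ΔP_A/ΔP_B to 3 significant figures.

Pipe A: V = Q/A = 0.034/0.03237 = 1.051 m/s; Re = 1.877e+04; ε/D = 0.0438; Haaland → f = 0.06888; ΔP_A = f(L/D)(ρV²/2) = 2265 Pa.
Pipe B: V = Q/A = 0.034/0.09787 = 0.3474 m/s; Re = 1.079e+04; ε/D = 6.52e-06; Haaland → f = 0.03025; ΔP_B = f(L/D)(ρV²/2) = 201.4 Pa.
ΔP_A/ΔP_B = 2265/201.4 = 11.2.

ΔP_A/ΔP_B ≈ 11.2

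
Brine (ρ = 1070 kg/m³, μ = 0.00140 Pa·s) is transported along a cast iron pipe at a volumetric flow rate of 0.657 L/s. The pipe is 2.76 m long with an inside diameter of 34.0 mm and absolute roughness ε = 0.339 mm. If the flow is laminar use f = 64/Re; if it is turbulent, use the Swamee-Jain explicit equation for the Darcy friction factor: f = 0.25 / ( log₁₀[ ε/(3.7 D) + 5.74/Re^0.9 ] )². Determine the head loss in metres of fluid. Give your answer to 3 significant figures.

h_f ≈ 0.0899 m

Q = 0.657 L/s = 0.657/1000 = 0.000657 m³/s.
Cross-sectional area A = πD²/4 = π(0.034)²/4 = 0.0009079 m²; mean velocity V = Q/A = 0.000657/0.0009079 = 0.7236 m/s.
Reynolds number Re = ρVD/μ = 1070 · 0.7236 · 0.034 / 0.0014 = 1.88e+04.
Re > 4000 → turbulent. Relative roughness ε/D = 0.000339/0.034 = 0.00997. Swamee-Jain: f = 0.25/(log₁₀[0.00997/3.7 + 5.74/1.88e+04^0.9])² = 0.25/(log₁₀[0.00269 + 0.000817])² = 0.25/(-2.455)² = 0.0415.
Darcy-Weisbach: ΔP = f(L/D)(ρV²/2) = 0.0415·(2.76/0.034)·(1070·0.7236²/2) = 0.0415·81.18·280.1 = 943.7 Pa.
Head loss h_f = ΔP/(ρg) = 943.7/(1070·9.81) = 0.0899 m.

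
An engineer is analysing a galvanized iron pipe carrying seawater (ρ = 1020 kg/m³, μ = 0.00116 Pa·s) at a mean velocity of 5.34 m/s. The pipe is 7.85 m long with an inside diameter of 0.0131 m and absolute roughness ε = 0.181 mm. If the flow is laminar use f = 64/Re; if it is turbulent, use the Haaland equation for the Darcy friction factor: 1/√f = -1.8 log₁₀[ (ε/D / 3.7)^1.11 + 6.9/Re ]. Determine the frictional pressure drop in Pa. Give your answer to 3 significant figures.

Reynolds number Re = ρVD/μ = 1020 · 5.34 · 0.0131 / 0.00116 = 6.151e+04.
Re > 4000 → turbulent. Relative roughness ε/D = 0.000181/0.0131 = 0.0138. Haaland: 1/√f = -1.8 log₁₀[(0.0138/3.7)^1.11 + 6.9/6.151e+04] = -1.8 log₁₀[0.00202 + 0.000112] = 4.808, so f = 0.04325.
Darcy-Weisbach: ΔP = f(L/D)(ρV²/2) = 0.04325·(7.85/0.0131)·(1020·5.34²/2) = 0.04325·599.2·1.454e+04 = 3.769e+05 Pa.

ΔP ≈ 377000 Pa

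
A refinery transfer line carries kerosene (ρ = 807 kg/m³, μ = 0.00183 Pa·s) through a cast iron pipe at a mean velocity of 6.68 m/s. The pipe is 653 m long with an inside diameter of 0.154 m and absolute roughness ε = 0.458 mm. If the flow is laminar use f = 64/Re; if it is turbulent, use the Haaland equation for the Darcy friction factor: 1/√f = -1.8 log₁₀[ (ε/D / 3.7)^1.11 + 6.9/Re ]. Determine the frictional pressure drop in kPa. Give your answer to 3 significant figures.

Reynolds number Re = ρVD/μ = 807 · 6.68 · 0.154 / 0.00183 = 4.536e+05.
Re > 4000 → turbulent. Relative roughness ε/D = 0.000458/0.154 = 0.00297. Haaland: 1/√f = -1.8 log₁₀[(0.00297/3.7)^1.11 + 6.9/4.536e+05] = -1.8 log₁₀[0.000367 + 1.52e-05] = 6.152, so f = 0.02642.
Darcy-Weisbach: ΔP = f(L/D)(ρV²/2) = 0.02642·(653/0.154)·(807·6.68²/2) = 0.02642·4240·1.801e+04 = 2.017e+06 Pa.
ΔP = 2.017e+06 Pa = 2020 kPa.

ΔP ≈ 2020 kPa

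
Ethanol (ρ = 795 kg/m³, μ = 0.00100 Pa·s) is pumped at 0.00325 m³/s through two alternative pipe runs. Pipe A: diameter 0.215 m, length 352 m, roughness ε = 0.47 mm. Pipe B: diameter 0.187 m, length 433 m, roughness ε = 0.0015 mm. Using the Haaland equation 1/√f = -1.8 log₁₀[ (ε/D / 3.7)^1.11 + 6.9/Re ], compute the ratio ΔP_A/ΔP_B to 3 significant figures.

Pipe A: V = Q/A = 0.00325/0.03631 = 0.08952 m/s; Re = 1.53e+04; ε/D = 0.00219; Haaland → f = 0.03115; ΔP_A = f(L/D)(ρV²/2) = 162.5 Pa.
Pipe B: V = Q/A = 0.00325/0.02746 = 0.1183 m/s; Re = 1.759e+04; ε/D = 8.02e-06; Haaland → f = 0.02661; ΔP_B = f(L/D)(ρV²/2) = 342.9 Pa.
ΔP_A/ΔP_B = 162.5/342.9 = 0.474.

ΔP_A/ΔP_B ≈ 0.474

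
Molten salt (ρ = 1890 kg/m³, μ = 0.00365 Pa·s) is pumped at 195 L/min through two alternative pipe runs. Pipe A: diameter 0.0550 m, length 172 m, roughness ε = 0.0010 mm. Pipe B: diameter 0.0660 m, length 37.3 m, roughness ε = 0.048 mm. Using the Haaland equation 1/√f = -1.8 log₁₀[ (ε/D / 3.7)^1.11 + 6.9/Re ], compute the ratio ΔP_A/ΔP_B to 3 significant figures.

Pipe A: V = Q/A = 0.00325/0.002376 = 1.368 m/s; Re = 3.896e+04; ε/D = 1.82e-05; Haaland → f = 0.02196; ΔP_A = f(L/D)(ρV²/2) = 1.215e+05 Pa.
Pipe B: V = Q/A = 0.00325/0.003421 = 0.95 m/s; Re = 3.247e+04; ε/D = 0.000727; Haaland → f = 0.02465; ΔP_B = f(L/D)(ρV²/2) = 1.188e+04 Pa.
ΔP_A/ΔP_B = 1.215e+05/1.188e+04 = 10.2.

ΔP_A/ΔP_B ≈ 10.2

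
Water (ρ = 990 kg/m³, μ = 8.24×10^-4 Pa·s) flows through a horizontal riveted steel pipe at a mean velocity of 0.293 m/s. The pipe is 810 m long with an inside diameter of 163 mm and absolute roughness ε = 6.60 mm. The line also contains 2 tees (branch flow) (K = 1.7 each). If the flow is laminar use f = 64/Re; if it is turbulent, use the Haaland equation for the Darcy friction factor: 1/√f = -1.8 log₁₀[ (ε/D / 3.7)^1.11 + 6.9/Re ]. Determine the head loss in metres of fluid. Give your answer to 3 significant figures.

h_f ≈ 1.44 m

Reynolds number Re = ρVD/μ = 990 · 0.293 · 0.163 / 0.000824 = 5.738e+04.
Re > 4000 → turbulent. Relative roughness ε/D = 0.0066/0.163 = 0.0405. Haaland: 1/√f = -1.8 log₁₀[(0.0405/3.7)^1.11 + 6.9/5.738e+04] = -1.8 log₁₀[0.00666 + 0.00012] = 3.904, so f = 0.06562.
Total minor-loss coefficient ΣK = 2·1.7 = 3.4.
ΔP = [f·L/D + ΣK]·(ρV²/2) = [0.06562·810/0.163 + 3.4]·(990·0.293²/2) = [326.1 + 3.4]·42.5 = 1.4e+04 Pa.
Head loss h_f = ΔP/(ρg) = 1.4e+04/(990·9.81) = 1.44 m.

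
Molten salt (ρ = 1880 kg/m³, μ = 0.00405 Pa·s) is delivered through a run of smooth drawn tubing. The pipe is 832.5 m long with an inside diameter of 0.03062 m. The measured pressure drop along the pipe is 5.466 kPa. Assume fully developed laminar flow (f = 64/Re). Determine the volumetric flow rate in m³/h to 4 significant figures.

Q ≈ 0.1259 m³/h

For laminar flow, f = 64/Re with Re = ρVD/μ, so Darcy-Weisbach reduces to ΔP = 32μLV/D². Solving for V: V = ΔP·D²/(32μL) = 5466·(0.03062)²/(32·0.00405·832.5) = 0.0475 m/s.
Check: Re = ρVD/μ = 1880·0.0475·0.03062/0.00405 = 675.1 < 2300, so the laminar assumption holds.
Q = V·A = 0.0475·(π/4·0.03062²) = 3.498e-05 m³/s = 0.1259 m³/h.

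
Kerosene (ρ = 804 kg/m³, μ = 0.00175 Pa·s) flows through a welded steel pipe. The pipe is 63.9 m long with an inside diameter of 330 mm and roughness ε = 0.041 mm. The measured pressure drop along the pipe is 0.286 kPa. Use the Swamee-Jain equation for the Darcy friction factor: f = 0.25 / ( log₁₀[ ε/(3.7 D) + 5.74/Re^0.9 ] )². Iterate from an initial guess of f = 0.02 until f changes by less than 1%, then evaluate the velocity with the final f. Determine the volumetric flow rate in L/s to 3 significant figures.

Q ≈ 36.5 L/s

Rearranging Darcy-Weisbach: V = √(2·ΔP·D/(f·L·ρ)). With ε/D = 4.1e-05/0.33 = 0.000124, iterate starting from f = 0.02:
  f = 0.02 → V = √(2·286·0.33/(0.02·63.9·804)) = 0.4286 m/s; Re = ρVD/μ = 6.498e+04; f → 0.02016
Converged (Δf/f < 1%). With the final f = 0.02016: V = √(2·286·0.33/(0.02016·63.9·804)) = 0.4269 m/s.
Q = V·A = 0.4269·(π/4·0.33²) = 0.03651 m³/s = 36.5 L/s.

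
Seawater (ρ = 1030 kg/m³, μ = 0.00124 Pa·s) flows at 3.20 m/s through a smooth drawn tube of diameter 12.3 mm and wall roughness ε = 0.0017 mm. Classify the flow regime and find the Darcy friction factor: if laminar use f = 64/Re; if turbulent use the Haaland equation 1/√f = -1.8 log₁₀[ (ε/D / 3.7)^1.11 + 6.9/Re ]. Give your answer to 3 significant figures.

Re = ρVD/μ = 1030·3.2·0.0123/0.00124 = 3.269e+04.
Re > 4000 → turbulent. ε/D = 1.7e-06/0.0123 = 0.000138; Haaland: 1/√f = -1.8 log₁₀[1.22e-05 + 0.000211] = 6.572, so f = 0.02315.

f ≈ 0.0232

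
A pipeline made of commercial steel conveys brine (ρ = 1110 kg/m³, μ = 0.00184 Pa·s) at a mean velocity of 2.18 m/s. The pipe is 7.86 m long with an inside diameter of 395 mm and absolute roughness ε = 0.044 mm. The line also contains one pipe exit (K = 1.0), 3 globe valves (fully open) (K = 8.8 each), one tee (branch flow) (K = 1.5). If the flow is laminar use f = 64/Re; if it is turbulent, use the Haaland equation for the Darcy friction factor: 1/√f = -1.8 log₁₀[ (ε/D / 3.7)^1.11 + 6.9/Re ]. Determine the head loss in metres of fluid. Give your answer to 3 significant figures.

Reynolds number Re = ρVD/μ = 1110 · 2.18 · 0.395 / 0.00184 = 5.195e+05.
Re > 4000 → turbulent. Relative roughness ε/D = 4.4e-05/0.395 = 0.000111. Haaland: 1/√f = -1.8 log₁₀[(0.000111/3.7)^1.11 + 6.9/5.195e+05] = -1.8 log₁₀[9.58e-06 + 1.33e-05] = 8.354, so f = 0.01433.
Total minor-loss coefficient ΣK = 1·1 + 3·8.8 + 1·1.5 = 28.9.
ΔP = [f·L/D + ΣK]·(ρV²/2) = [0.01433·7.86/0.395 + 28.9]·(1110·2.18²/2) = [0.2852 + 28.9]·2638 = 7.698e+04 Pa.
Head loss h_f = ΔP/(ρg) = 7.698e+04/(1110·9.81) = 7.07 m.

h_f ≈ 7.07 m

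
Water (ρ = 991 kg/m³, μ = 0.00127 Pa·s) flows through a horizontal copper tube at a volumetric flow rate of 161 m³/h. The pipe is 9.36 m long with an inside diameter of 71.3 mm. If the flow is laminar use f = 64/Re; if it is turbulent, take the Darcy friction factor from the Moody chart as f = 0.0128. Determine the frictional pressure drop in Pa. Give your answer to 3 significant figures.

Q = 161 m³/h = 161/3600 = 0.04472 m³/s.
Cross-sectional area A = πD²/4 = π(0.0713)²/4 = 0.003993 m²; mean velocity V = Q/A = 0.04472/0.003993 = 11.2 m/s.
Reynolds number Re = ρVD/μ = 991 · 11.2 · 0.0713 / 0.00127 = 6.232e+05.
Re > 4000 → turbulent; use the Moody-chart value f = 0.0128.
Darcy-Weisbach: ΔP = f(L/D)(ρV²/2) = 0.0128·(9.36/0.0713)·(991·11.2²/2) = 0.0128·131.3·6.217e+04 = 1.045e+05 Pa.

ΔP ≈ 104000 Pa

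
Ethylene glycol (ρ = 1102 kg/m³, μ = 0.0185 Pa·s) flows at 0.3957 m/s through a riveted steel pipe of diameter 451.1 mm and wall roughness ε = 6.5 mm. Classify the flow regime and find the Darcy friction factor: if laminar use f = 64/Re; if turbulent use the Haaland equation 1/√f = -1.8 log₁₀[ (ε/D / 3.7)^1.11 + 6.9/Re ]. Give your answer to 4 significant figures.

Re = ρVD/μ = 1102·0.3957·0.4511/0.0185 = 1.063e+04.
Re > 4000 → turbulent. ε/D = 0.0065/0.4511 = 0.0144; Haaland: 1/√f = -1.8 log₁₀[0.00212 + 0.000649] = 4.605, so f = 0.04715.

f ≈ 0.04715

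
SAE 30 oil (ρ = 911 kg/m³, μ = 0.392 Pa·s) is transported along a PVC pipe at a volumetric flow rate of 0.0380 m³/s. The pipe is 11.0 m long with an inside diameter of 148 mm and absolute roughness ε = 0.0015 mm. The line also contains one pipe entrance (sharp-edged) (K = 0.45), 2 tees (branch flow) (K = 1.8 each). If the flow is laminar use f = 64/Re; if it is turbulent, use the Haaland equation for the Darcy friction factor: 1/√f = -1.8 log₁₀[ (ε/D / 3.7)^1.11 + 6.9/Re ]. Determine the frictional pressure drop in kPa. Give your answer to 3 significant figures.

ΔP ≈ 22.9 kPa

Cross-sectional area A = πD²/4 = π(0.148)²/4 = 0.0172 m²; mean velocity V = Q/A = 0.038/0.0172 = 2.209 m/s.
Reynolds number Re = ρVD/μ = 911 · 2.209 · 0.148 / 0.392 = 759.7.
Re < 2300 → laminar flow, so f = 64/Re = 64/759.7 = 0.08424 (the turbulent correlation is not needed).
Total minor-loss coefficient ΣK = 1·0.45 + 2·1.8 = 4.05.
ΔP = [f·L/D + ΣK]·(ρV²/2) = [0.08424·11/0.148 + 4.05]·(911·2.209²/2) = [6.261 + 4.05]·2222 = 2.292e+04 Pa.
ΔP = 2.292e+04 Pa = 22.9 kPa.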